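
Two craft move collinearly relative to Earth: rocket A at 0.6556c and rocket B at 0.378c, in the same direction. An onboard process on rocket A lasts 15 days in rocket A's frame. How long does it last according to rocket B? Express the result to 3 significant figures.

Transform rocket A's velocity into rocket B's frame: (0.6556 − 0.378)/(1 − 0.6556·0.378) = 0.2776/0.7521832, so the relative speed is 0.36906c.
At |u| = 0.36906c, γ = (1 − 0.136205)^(−1/2) = 1.076.
The clock on rocket A records proper time, so rocket B measures Δt = γΔτ = 1.076 × 15 = 16.1 days.

16.1 days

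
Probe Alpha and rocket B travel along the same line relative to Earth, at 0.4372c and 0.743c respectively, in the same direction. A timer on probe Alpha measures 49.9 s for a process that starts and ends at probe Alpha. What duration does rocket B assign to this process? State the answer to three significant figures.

56.0 s

Transform probe Alpha's velocity into rocket B's frame: (0.4372 − 0.743)/(1 − 0.4372·0.743) = −0.3058/0.6751604, so the relative speed is 0.45293c.
γ for this relative speed: γ = 1/√(1 − 0.205146) = 1.1216.
The clock on probe Alpha records proper time, so rocket B measures Δt = γΔτ = 1.1216 × 49.9 = 56.0 s.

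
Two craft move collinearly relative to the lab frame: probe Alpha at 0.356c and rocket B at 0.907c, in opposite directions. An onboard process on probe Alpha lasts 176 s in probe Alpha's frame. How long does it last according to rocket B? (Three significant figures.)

The velocity of probe Alpha relative to rocket B is (0.356 + 0.907)c / (1 + 0.356×0.907) = 0.95473c; relative speed 0.95473c.
At |u| = 0.95473c, γ = (1 − 0.911509)^(−1/2) = 3.3616.
Probe Alpha's interval is proper; time dilation gives Δt_B = γΔτ = 3.3616 × 176 s = 592 s.

592 s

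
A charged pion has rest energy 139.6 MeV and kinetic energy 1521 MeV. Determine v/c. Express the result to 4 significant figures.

K = (γ−1)mc², so γ = 1 + 1521/139.6 = 11.895.
Then v/c = √(1 − γ⁻²) = √(1 − 0.00706759) = √0.99293241 = 0.9965.

0.9965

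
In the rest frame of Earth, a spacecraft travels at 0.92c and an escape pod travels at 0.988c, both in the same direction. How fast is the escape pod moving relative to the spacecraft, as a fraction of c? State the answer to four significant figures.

0.7469c

Transform to the spacecraft's frame: u' = (u − v)/(1 − uv/c²).
u' = (0.988 − 0.92)/(1 − 0.988×0.92) = 0.068/0.09104 = 0.74692.
Speed in the spacecraft's frame: 0.7469c (in the same direction).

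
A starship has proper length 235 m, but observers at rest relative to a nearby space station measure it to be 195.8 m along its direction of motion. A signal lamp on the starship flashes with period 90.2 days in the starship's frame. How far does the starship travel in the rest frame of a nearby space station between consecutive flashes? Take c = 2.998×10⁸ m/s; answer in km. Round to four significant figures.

1.551×10^12 km

From L = L₀/γ: γ = 235/195.8 = 1.2002.
β = √(1 − 1/γ²) = 0.55298. Lab-frame period = γτ = 1.2002×90.2 days = 108.26 days. Distance = βc × γτ = 0.55298 × 2.998×10⁸ m/s × 9353664 s = 1.5507×10^15 m = 1.551×10^12 km.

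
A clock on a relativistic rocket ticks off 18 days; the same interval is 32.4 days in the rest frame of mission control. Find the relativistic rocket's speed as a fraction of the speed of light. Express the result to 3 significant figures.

0.831c

γ = Δt/Δτ = 32.4/18 = 1.8.
β = √(1 − 1/γ²) = √(1 − 0.308642) = √0.691358 = 0.831.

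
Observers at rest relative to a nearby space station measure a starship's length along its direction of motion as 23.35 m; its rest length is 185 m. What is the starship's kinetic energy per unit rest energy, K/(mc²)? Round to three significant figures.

6.92

γ = L₀/L = 185/23.35 = 7.92291.
K/(mc²) = γ − 1 = 7.92291 − 1 = 6.92.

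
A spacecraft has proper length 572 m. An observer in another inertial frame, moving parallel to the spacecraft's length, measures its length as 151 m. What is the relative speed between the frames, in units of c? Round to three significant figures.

Length contraction gives γ = L₀/L = 572/151 = 3.7881.
β = √(1 − 1/γ²) = √0.930312 = 0.965.

0.965c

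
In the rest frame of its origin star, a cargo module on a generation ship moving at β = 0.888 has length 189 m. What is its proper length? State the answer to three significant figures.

With β = 0.888, γ = 1/√(1 − 0.888²) = 1/√0.211456 = 2.1747.
Proper length: L₀ = γ·L = 2.1747 × 189 = 411 m.

411 m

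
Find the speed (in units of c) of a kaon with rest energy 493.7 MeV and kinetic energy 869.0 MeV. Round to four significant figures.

γ = 1 + K/(mc²) = 1 + 869.0/493.7 = 2.7602.
β = √(1 − 1/γ²) = √(1 − 0.131256) = √0.868744 = 0.9321.

0.9321c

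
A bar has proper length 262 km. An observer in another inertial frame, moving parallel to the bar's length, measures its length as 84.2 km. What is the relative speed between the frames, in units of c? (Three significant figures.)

Length contraction gives γ = L₀/L = 262/84.2 = 3.1116.
β = √(1 − 1/γ²) = √0.896716 = 0.947.

0.947c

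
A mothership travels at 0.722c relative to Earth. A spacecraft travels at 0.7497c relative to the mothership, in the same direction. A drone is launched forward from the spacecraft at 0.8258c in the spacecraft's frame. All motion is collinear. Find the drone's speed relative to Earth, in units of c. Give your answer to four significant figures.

First combine the drone and spacecraft (S''→S'): u₁ = (0.8258 + 0.7497)/(1 + 0.8258×0.7497) = 1.5755/1.61910226 = 0.97307.
Then combine with the mothership (S'→S): u = (0.97307 + 0.722)/(1 + 0.97307×0.722) = 1.69507/1.70255654 = 0.9956.

0.9956c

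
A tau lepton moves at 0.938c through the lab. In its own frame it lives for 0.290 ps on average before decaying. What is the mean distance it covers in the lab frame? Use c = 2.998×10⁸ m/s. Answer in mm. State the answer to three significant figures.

0.235 mm

With β = 0.938, γ = 1/√(1 − 0.938²) = 1/√0.120156 = 2.8849.
Lab-frame lifetime: Δt = γτ = 2.8849 × 0.290 ps = 0.83662 ps.
Distance: d = vΔt = 0.938 × 2.998×10⁸ m/s × 8.3662×10^-13 s = 2.35×10^-4 m = 0.235 mm.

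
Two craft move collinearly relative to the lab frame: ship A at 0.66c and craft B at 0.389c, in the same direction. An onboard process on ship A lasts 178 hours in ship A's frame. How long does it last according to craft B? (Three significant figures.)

Transform ship A's velocity into craft B's frame: (0.66 − 0.389)/(1 − 0.66·0.389) = 0.271/0.74326, so the relative speed is 0.36461c.
At |u| = 0.36461c, γ = (1 − 0.13294)^(−1/2) = 1.0739.
The clock on ship A records proper time, so craft B measures Δt = γΔτ = 1.0739 × 178 = 191 hours.

191 hours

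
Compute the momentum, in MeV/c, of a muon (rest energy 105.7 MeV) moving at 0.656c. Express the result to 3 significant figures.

91.9 MeV/c

γ = 1/√(1 − β²) = 1/√(1 − 0.430336) = 1/√0.569664 = 1/0.754761 = 1.3249.
Momentum: p = γβ·mc = 1.3249 × 0.656 × 105.7 MeV/c = 91.9 MeV/c.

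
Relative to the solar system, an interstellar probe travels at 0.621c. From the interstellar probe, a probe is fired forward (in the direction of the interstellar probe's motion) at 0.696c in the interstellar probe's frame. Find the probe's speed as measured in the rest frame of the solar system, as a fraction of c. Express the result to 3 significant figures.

0.920c

Relativistic velocity addition: u = (u' + v)/(1 + u'v/c²), with u' = 0.696c and v = 0.621c.
Numerator: 0.696 + 0.621 = 1.317. Denominator: 1 + (0.696)(0.621) = 1.432216.
u = 1.317/1.432216 = 0.91955, so the speed is 0.920c.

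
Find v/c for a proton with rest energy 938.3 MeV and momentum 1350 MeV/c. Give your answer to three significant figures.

pc/(mc²) = 1350/938.3 = 1.4388 = βγ = β/√(1−β²).
So β² = x²/(1 + x²) with x = 1.4388: x² = 2.07015, β² = 2.07015/3.07015 = 0.674283, β = 0.821.

0.821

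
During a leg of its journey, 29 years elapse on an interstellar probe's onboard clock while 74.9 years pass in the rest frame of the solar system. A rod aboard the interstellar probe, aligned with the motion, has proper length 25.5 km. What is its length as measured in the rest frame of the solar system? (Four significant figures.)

The time-dilation ratio gives γ = 74.9/29 = 2.58276.
L = L₀/γ = 25.5/2.58276 = 9.873 km.

9.873 km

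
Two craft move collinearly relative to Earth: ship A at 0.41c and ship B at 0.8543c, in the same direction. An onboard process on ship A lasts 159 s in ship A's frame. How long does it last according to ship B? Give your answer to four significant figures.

Speed of ship A in ship B's frame: u = (v_A − v_B)/(1 − v_A v_B/c²) = (0.41 − 0.8543)/(1 − 0.41×0.8543) = −0.4443/0.649737 = −0.68382; |u| = 0.68382c.
At |u| = 0.68382c, γ = (1 − 0.46761)^(−1/2) = 1.3705.
The clock on ship A records proper time, so ship B measures Δt = γΔτ = 1.3705 × 159 = 217.9 s.

217.9 s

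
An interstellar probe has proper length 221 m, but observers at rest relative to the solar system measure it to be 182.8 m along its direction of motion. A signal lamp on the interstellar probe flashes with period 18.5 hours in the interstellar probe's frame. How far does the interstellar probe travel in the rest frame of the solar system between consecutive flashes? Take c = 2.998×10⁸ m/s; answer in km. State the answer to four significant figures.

1.357×10^10 km

From L = L₀/γ: γ = 221/182.8 = 1.20897.
β = √(1 − 1/γ²) = 0.56198. Lab-frame period = γτ = 1.20897×18.5 hours = 22.366 hours. Distance = βc × γτ = 0.56198 × 2.998×10⁸ m/s × 80517.6 s = 1.3566×10^13 m = 1.357×10^10 km.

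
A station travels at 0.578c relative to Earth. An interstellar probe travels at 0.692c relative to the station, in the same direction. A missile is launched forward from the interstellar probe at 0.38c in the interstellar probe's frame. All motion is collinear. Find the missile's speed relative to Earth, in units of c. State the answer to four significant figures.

First combine the missile and interstellar probe (S''→S'): u₁ = (0.38 + 0.692)/(1 + 0.38×0.692) = 1.072/1.26296 = 0.8488.
Then combine with the station (S'→S): u = (0.8488 + 0.578)/(1 + 0.8488×0.578) = 1.4268/1.4906064 = 0.95719.

0.9572c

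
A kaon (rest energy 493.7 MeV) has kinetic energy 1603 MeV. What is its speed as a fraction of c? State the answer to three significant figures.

0.972c

γ = 1 + K/(mc²) = 1 + 1603/493.7 = 4.2469.
β = √(1 − 1/γ²) = √(1 − 0.0554442) = √0.9445558 = 0.972.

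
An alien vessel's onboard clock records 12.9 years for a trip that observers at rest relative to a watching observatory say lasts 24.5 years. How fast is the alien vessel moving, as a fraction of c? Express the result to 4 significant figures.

0.8502c

γ = Δt/Δτ = 24.5/12.9 = 1.8992.
β = √(1 − 1/γ²) = √(1 − 0.277242) = √0.722758 = 0.8502.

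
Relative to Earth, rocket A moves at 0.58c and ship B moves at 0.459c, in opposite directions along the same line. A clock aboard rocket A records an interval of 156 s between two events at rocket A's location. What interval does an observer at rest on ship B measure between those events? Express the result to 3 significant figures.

Speed of rocket A in ship B's frame: u = (v_A + v_B)/(1 + v_A v_B/c²) = (0.58 + 0.459)/(1 + 0.58×0.459) = 1.039/1.26622 = 0.82055; |u| = 0.82055c.
At |u| = 0.82055c, γ = (1 − 0.673302)^(−1/2) = 1.7496.
The clock on rocket A records proper time, so ship B measures Δt = γΔτ = 1.7496 × 156 = 273 s.

273 s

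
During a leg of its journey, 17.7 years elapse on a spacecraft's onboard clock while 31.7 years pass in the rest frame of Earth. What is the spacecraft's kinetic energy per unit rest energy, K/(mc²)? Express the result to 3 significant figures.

0.791

γ = Δt/Δτ = 31.7/17.7 = 1.79096.
Since K = (γ−1)mc², K/(mc²) = 1.79096 − 1 = 0.791.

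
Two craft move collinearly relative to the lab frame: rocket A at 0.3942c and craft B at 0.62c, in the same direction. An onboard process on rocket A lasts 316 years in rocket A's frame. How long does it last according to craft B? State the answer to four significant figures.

Transform rocket A's velocity into craft B's frame: (0.3942 − 0.62)/(1 − 0.3942·0.62) = −0.2258/0.755596, so the relative speed is 0.29884c.
At |u| = 0.29884c, γ = (1 − 0.0893053)^(−1/2) = 1.0479.
Rocket A's interval is proper; time dilation gives Δt_B = γΔτ = 1.0479 × 316 years = 331.1 years.

331.1 years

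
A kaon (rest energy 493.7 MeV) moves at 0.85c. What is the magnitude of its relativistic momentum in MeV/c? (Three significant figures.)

With β = 0.85, γ = 1/√(1 − 0.85²) = 1/√0.2775 = 1.8983.
Momentum: p = γβ·mc = 1.8983 × 0.85 × 493.7 MeV/c = 797 MeV/c.

797 MeV/c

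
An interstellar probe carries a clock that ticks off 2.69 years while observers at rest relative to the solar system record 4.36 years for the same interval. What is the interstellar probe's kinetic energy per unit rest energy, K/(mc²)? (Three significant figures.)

0.621

γ = Δt/Δτ = 4.36/2.69 = 1.62082.
K/(mc²) = γ − 1 = 1.62082 − 1 = 0.621.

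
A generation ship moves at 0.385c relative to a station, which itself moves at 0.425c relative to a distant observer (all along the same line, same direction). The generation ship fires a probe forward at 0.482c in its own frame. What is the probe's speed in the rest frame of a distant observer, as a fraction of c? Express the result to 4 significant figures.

First combine the probe and generation ship (S''→S'): u₁ = (0.482 + 0.385)/(1 + 0.482×0.385) = 0.867/1.18557 = 0.73129.
Then combine with the station (S'→S): u = (0.73129 + 0.425)/(1 + 0.73129×0.425) = 1.15629/1.31079825 = 0.88213.

0.8821c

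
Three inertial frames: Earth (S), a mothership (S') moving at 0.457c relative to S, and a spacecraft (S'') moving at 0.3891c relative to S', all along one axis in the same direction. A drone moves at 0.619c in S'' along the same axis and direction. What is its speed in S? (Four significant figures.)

0.9257c

Apply u = (u'+v)/(1+u'v) twice. Drone in the mothership frame: (0.619+0.3891)/(1+0.619·0.3891) = 1.0081/1.2408529 = 0.81243c.
That velocity, transformed to the rest frame of Earth: (0.81243+0.457)/(1+0.81243·0.457) = 1.26943/1.37128051 = 0.92573c.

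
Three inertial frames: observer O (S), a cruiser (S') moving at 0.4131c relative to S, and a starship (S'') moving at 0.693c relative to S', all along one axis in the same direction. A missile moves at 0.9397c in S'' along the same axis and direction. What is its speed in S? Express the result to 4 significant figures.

0.9953c

First combine the missile and starship (S''→S'): u₁ = (0.9397 + 0.693)/(1 + 0.9397×0.693) = 1.6327/1.6512121 = 0.98879.
Then combine with the cruiser (S'→S): u = (0.98879 + 0.4131)/(1 + 0.98879×0.4131) = 1.40189/1.408469149 = 0.99533.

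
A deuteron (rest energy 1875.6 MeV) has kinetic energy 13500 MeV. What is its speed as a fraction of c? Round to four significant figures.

0.9925c

γ = 1 + K/(mc²) = 1 + 13500/1875.6 = 8.1977.
β = √(1 − 1/γ²) = √(1 − 0.0148804) = √0.9851196 = 0.9925.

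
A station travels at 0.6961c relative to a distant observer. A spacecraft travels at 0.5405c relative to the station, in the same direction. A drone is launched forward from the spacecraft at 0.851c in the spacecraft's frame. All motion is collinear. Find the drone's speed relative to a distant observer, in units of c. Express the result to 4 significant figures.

0.9914c

Apply u = (u'+v)/(1+u'v) twice. Drone in the station frame: (0.851+0.5405)/(1+0.851·0.5405) = 1.3915/1.4599655 = 0.9531c.
That velocity, transformed to the rest frame of a distant observer: (0.9531+0.6961)/(1+0.9531·0.6961) = 1.6492/1.66345291 = 0.99143c.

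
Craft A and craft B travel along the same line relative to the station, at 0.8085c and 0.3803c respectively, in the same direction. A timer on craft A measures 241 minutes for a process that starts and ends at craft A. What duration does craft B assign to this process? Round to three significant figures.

Speed of craft A in craft B's frame: u = (v_A − v_B)/(1 − v_A v_B/c²) = (0.8085 − 0.3803)/(1 − 0.8085×0.3803) = 0.4282/0.69252745 = 0.61831; |u| = 0.61831c.
At |u| = 0.61831c, γ = (1 − 0.382307)^(−1/2) = 1.2724.
Craft A's interval is proper; time dilation gives Δt_B = γΔτ = 1.2724 × 241 minutes = 307 minutes.

307 minutes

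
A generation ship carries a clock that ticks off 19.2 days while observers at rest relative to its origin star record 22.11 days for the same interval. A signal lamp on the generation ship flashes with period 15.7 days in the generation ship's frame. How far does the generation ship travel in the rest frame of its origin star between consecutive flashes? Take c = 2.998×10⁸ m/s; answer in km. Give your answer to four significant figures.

2.322×10^11 km

From Δt = γΔτ: γ = 22.11/19.2 = 1.15156.
β = √(1 − 1/γ²) = 0.49589. Lab-frame period = γτ = 1.15156×15.7 days = 18.079 days. Distance = βc × γτ = 0.49589 × 2.998×10⁸ m/s × 1562025.6 s = 2.3222×10^14 m = 2.322×10^11 km.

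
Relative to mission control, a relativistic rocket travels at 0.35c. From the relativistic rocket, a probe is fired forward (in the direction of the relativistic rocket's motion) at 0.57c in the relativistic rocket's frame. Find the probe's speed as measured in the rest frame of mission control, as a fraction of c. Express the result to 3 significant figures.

Relativistic velocity addition: u = (u' + v)/(1 + u'v/c²), with u' = 0.57c and v = 0.35c.
Numerator: 0.57 + 0.35 = 0.92. Denominator: 1 + (0.57)(0.35) = 1.1995.
u = 0.92/1.1995 = 0.76699, so the speed is 0.767c.

0.767c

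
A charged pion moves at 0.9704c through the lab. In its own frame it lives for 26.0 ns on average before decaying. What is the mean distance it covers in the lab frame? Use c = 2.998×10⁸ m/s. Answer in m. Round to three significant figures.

31.3 m

γ = 1/√(1 − β²) = 1/√(1 − 0.94167616) = 1/√0.05832384 = 1/0.241503 = 4.1407.
Lab-frame lifetime: Δt = γτ = 4.1407 × 26.0 ns = 107.66 ns.
Distance: d = vΔt = 0.9704 × 2.998×10⁸ m/s × 1.0766×10^-7 s = 31.3 m.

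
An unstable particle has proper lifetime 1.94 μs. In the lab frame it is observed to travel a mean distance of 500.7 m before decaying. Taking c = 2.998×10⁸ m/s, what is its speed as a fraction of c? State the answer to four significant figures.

Let x = d/(cτ) = 500.7 m / (2.998×10⁸ m/s × 1.940×10^-6 s) = 0.86088. Since d = βγcτ, x = βγ = β/√(1−β²).
Solving: β² = x²/(1+x²) = 0.741114/1.741114 = 0.425655, so β = 0.6524.

0.6524c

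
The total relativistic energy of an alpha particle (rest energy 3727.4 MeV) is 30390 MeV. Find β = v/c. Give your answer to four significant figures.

0.9924

γ = E/(mc²) = 30390/3727.4 = 8.1531.
β = √(1 − 1/γ²) = √(1 − 0.0150437) = √0.9849563 = 0.9924.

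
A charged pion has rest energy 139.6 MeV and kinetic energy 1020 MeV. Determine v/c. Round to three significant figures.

K = (γ−1)mc², so γ = 1 + 1020/139.6 = 8.3066.
Then v/c = √(1 − γ⁻²) = √(1 − 0.0144928) = √0.9855072 = 0.993.

0.993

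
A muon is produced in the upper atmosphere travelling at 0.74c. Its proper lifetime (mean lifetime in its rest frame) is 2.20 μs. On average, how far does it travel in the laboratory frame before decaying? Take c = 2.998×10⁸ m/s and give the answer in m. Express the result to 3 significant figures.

726 m

β² = 0.5476, so γ = 1/√0.4524 = 1.4868.
Lab-frame lifetime: Δt = γτ = 1.4868 × 2.20 μs = 3.271 μs.
Distance: d = vΔt = 0.74 × 2.998×10⁸ m/s × 3.2710×10^-6 s = 726 m.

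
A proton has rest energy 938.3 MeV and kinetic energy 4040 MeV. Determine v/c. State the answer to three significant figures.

K = (γ−1)mc², so γ = 1 + 4040/938.3 = 5.3057.
Then v/c = √(1 − γ⁻²) = √(1 − 0.0355234) = √0.9644766 = 0.982.

0.982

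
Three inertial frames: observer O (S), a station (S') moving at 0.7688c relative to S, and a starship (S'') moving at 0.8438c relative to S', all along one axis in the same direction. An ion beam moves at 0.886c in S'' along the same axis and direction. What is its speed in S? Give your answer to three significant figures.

Apply u = (u'+v)/(1+u'v) twice. Ion beam in the station frame: (0.886+0.8438)/(1+0.886·0.8438) = 1.7298/1.7476068 = 0.98981c.
That velocity, transformed to the rest frame of observer O: (0.98981+0.7688)/(1+0.98981·0.7688) = 1.75861/1.760965928 = 0.99866c.

0.999c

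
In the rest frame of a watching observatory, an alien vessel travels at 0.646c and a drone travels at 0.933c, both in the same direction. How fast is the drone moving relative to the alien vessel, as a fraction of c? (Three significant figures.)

0.722c

Transform to the alien vessel's frame: u' = (u − v)/(1 − uv/c²).
u' = (0.933 − 0.646)/(1 − 0.933×0.646) = 0.287/0.397282 = 0.72241.
Speed in the alien vessel's frame: 0.722c (in the same direction).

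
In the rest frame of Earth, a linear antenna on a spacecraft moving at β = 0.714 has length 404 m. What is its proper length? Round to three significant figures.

577 m

With β = 0.714, γ = 1/√(1 − 0.714²) = 1/√0.490204 = 1.4283.
Proper length: L₀ = γ·L = 1.4283 × 404 = 577 m.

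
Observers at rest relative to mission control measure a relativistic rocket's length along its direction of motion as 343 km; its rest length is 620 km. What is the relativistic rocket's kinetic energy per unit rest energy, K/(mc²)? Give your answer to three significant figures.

From L = L₀/γ: γ = 620/343 = 1.80758.
Since K = (γ−1)mc², K/(mc²) = 1.80758 − 1 = 0.808.

0.808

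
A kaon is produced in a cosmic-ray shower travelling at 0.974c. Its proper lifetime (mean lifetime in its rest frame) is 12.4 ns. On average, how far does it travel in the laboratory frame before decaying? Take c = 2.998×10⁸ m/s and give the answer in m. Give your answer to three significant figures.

16.0 m

With β = 0.974, γ = 1/√(1 − 0.974²) = 1/√0.051324 = 4.4141.
Lab-frame lifetime: Δt = γτ = 4.4141 × 12.4 ns = 54.735 ns.
Distance: d = vΔt = 0.974 × 2.998×10⁸ m/s × 5.4735×10^-8 s = 16.0 m.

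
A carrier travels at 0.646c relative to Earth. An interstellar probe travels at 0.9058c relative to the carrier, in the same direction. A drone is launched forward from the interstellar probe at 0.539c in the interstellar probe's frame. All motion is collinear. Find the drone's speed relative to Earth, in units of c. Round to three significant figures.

First combine the drone and interstellar probe (S''→S'): u₁ = (0.539 + 0.9058)/(1 + 0.539×0.9058) = 1.4448/1.4882262 = 0.97082.
Then combine with the carrier (S'→S): u = (0.97082 + 0.646)/(1 + 0.97082×0.646) = 1.61682/1.62714972 = 0.99365.

0.994c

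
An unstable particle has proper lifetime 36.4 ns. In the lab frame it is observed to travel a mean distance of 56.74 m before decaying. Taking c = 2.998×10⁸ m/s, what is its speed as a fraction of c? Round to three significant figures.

0.982c

d = βγcτ ⇒ βγ = d/(cτ) = 56.74 m / (10.91272 m) = 5.1994.
β = (βγ)/√(1+(βγ)²) = 5.1994/√28.0338 = 0.982.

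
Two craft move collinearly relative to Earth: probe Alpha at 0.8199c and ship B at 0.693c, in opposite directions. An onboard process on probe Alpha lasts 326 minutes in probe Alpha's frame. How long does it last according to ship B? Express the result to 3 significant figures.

1240 minutes

Transform probe Alpha's velocity into ship B's frame: (0.8199 + 0.693)/(1 + 0.8199·0.693) = 1.5129/1.5681907, so the relative speed is 0.96474c.
At |u| = 0.96474c, γ = (1 − 0.930723)^(−1/2) = 3.7993.
The clock on probe Alpha records proper time, so ship B measures Δt = γΔτ = 3.7993 × 326 = 1240 minutes.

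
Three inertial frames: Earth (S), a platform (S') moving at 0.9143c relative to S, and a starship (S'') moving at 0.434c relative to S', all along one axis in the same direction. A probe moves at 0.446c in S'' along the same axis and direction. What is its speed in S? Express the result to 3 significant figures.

Compose velocities in two stages. Stage 1 (into S'): u₁ = (0.446+0.434)/(1+0.446×0.434) = 0.73729.
Stage 2 (into S): u = (0.73729+0.9143)/(1+0.73729×0.9143) = 0.98655, so the speed is 0.987c.

0.987c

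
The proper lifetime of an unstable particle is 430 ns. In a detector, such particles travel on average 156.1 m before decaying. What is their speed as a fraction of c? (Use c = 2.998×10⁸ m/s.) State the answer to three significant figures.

0.771c

Lab distance = (lab lifetime)·v = γτ·βc, so βγ = d/(cτ) = 156.1/(2.998×10⁸ × 4.300×10^-7) = 1.2109.
With βγ = 1.2109: γ² = 1 + (βγ)² = 2.46628, and β = (βγ)/γ = 1.2109/1.57044 = 0.771.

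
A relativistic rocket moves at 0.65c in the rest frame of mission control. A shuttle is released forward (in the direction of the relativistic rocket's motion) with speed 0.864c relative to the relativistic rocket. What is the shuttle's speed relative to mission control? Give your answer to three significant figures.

0.970c

In units of c, u = (u' + v)/(1 + u'v) with u' = 0.864 and v = 0.65.
Numerator: 0.864 + 0.65 = 1.514. Denominator: 1 + (0.864)(0.65) = 1.5616.
u = 1.514/1.5616 = 0.96952, so the speed is 0.970c.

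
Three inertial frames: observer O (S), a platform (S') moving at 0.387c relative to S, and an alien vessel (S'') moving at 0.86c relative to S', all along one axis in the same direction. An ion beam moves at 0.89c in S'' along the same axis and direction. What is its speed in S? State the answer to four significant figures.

0.9961c

Compose velocities in two stages. Stage 1 (into S'): u₁ = (0.89+0.86)/(1+0.89×0.86) = 0.99128.
Stage 2 (into S): u = (0.99128+0.387)/(1+0.99128×0.387) = 0.99614, so the speed is 0.9961c.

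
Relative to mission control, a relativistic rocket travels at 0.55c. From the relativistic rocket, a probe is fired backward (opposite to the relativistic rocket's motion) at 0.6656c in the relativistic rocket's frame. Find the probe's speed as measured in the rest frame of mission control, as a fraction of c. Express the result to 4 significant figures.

In units of c, u = (u' + v)/(1 + u'v) with u' = −0.6656 and v = 0.55.
Numerator: −0.6656 + 0.55 = −0.1156. Denominator: 1 + (−0.6656)(0.55) = 0.63392.
u = −0.1156/0.63392 = −0.18236, so the speed is 0.1824c.

0.1824c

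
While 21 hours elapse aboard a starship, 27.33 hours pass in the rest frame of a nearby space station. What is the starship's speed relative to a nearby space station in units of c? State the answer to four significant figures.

0.6400c

γ = Δt/Δτ = 27.33/21 = 1.3014.
β = √(1 − 1/γ²) = √(1 − 0.590444) = √0.409556 = 0.6400.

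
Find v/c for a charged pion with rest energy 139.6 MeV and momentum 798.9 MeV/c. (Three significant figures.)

0.985

βγ = pc/(mc²) = 798.9/139.6 = 5.7228.
Since γ² = 1 + (βγ)² = 33.7504, γ = √33.7504 = 5.80951, and β = (βγ)/γ = 5.7228/5.80951 = 0.985.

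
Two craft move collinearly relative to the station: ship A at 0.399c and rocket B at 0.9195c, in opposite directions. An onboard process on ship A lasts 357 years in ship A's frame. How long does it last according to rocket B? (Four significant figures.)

1354 years

Speed of ship A in rocket B's frame: u = (v_A + v_B)/(1 + v_A v_B/c²) = (0.399 + 0.9195)/(1 + 0.399×0.9195) = 1.3185/1.3668805 = 0.96461; |u| = 0.96461c.
γ for this relative speed: γ = 1/√(1 − 0.930472) = 3.7925.
Ship A's interval is proper; time dilation gives Δt_B = γΔτ = 3.7925 × 357 years = 1354 years.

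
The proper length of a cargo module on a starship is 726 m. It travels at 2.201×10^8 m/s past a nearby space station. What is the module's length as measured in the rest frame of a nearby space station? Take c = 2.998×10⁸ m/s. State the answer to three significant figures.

493 m

β = v/c = (2.201×10^8 m/s)/(2.998×10⁸ m/s) = 0.734156.
β² = 0.538985, so γ = 1/√0.461015 = 1.4728.
Length contraction: L = L₀/γ = 726/1.4728 = 493 m.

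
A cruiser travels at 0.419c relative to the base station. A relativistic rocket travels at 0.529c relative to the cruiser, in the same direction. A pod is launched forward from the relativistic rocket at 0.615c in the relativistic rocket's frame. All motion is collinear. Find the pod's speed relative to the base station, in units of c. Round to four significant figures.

0.9416c

Apply u = (u'+v)/(1+u'v) twice. Pod in the cruiser frame: (0.615+0.529)/(1+0.615·0.529) = 1.144/1.325335 = 0.86318c.
That velocity, transformed to the rest frame of the base station: (0.86318+0.419)/(1+0.86318·0.419) = 1.28218/1.36167242 = 0.94162c.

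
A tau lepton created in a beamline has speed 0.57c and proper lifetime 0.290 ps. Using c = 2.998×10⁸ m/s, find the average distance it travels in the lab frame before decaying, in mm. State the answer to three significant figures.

0.0603 mm

Lorentz factor: γ = (1 − 0.3249)^(−1/2) = 1.2171.
Lab-frame lifetime: Δt = γτ = 1.2171 × 0.290 ps = 0.35296 ps.
Distance: d = vΔt = 0.57 × 2.998×10⁸ m/s × 3.5296×10^-13 s = 6.03×10^-5 m = 0.0603 mm.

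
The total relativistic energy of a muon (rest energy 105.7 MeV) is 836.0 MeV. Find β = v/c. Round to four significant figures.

Total energy E = γmc² gives γ = 836.0/105.7 = 7.9092.
Hence β = √(1 − 1/γ²) = √(1 − 0.0159858) = √0.9840142 = 0.9920.

0.9920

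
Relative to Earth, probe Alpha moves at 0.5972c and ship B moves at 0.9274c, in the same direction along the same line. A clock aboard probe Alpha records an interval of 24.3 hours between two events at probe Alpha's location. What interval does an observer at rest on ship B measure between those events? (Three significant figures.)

36.1 hours

Transform probe Alpha's velocity into ship B's frame: (0.5972 − 0.9274)/(1 − 0.5972·0.9274) = −0.3302/0.44615672, so the relative speed is 0.7401c.
At |u| = 0.7401c, γ = (1 − 0.547748)^(−1/2) = 1.487.
Probe Alpha's interval is proper; time dilation gives Δt_B = γΔτ = 1.487 × 24.3 hours = 36.1 hours.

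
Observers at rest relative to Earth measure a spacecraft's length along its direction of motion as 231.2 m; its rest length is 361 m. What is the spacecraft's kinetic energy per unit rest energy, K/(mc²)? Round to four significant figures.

γ = L₀/L = 361/231.2 = 1.56142.
Since K = (γ−1)mc², K/(mc²) = 1.56142 − 1 = 0.5614.

0.5614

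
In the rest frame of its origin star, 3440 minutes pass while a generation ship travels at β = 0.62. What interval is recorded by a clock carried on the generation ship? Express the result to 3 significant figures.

2700 minutes

Lorentz factor: γ = (1 − 0.3844)^(−1/2) = 1.2745.
The generation ship's clock runs slow as seen from its origin star, so Δτ = Δt/γ = 3440/1.2745 = 2700 minutes.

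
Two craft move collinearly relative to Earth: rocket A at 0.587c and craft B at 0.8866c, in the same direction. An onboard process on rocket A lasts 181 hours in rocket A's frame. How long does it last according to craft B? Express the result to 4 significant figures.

The velocity of rocket A relative to craft B is (0.587 − 0.8866)c / (1 − 0.587×0.8866) = −0.62473c; relative speed 0.62473c.
γ for this relative speed: γ = 1/√(1 − 0.390288) = 1.2807.
Rocket A's interval is proper; time dilation gives Δt_B = γΔτ = 1.2807 × 181 hours = 231.8 hours.

231.8 hours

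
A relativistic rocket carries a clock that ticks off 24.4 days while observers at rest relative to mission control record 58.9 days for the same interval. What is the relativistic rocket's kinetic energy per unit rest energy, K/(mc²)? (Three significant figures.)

1.41

The time-dilation ratio gives γ = 58.9/24.4 = 2.41393.
Since K = (γ−1)mc², K/(mc²) = 2.41393 − 1 = 1.41.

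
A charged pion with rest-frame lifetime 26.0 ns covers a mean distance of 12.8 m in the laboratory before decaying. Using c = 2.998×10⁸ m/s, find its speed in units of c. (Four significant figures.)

Lab distance = (lab lifetime)·v = γτ·βc, so βγ = d/(cτ) = 12.80/(2.998×10⁸ × 2.600×10^-8) = 1.6421.
With βγ = 1.6421: γ² = 1 + (βγ)² = 3.69649, and β = (βγ)/γ = 1.6421/1.92263 = 0.8541.

0.8541c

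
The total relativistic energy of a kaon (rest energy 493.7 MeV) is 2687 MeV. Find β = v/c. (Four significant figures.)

0.9830

Total energy E = γmc² gives γ = 2687/493.7 = 5.4426.
Hence β = √(1 − 1/γ²) = √(1 − 0.0337588) = √0.9662412 = 0.9830.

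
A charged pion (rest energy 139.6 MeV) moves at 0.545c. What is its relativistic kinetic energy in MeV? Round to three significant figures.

With β = 0.545, γ = 1/√(1 − 0.545²) = 1/√0.702975 = 1.1927.
Kinetic energy: K = (γ − 1)mc² = (1.1927 − 1) × 139.6 MeV = 0.1927 × 139.6 = 26.9 MeV.

26.9 MeV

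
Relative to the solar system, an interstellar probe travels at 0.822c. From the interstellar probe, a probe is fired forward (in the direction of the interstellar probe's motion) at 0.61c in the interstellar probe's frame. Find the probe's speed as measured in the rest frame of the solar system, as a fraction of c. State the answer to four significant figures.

In units of c, u = (u' + v)/(1 + u'v) with u' = 0.61 and v = 0.822.
Numerator: 0.61 + 0.822 = 1.432. Denominator: 1 + (0.61)(0.822) = 1.50142.
u = 1.432/1.50142 = 0.95376, so the speed is 0.9538c.

0.9538c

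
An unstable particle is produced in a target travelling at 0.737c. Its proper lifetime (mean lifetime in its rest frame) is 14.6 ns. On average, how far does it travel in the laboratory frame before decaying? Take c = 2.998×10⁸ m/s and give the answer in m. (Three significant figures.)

Lorentz factor: γ = (1 − 0.543169)^(−1/2) = 1.4795.
Lab-frame lifetime: Δt = γτ = 1.4795 × 14.6 ns = 21.601 ns.
Distance: d = vΔt = 0.737 × 2.998×10⁸ m/s × 2.1601×10^-8 s = 4.77 m.

4.77 m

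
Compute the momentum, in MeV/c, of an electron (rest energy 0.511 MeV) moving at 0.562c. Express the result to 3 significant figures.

0.347 MeV/c

With β = 0.562, γ = 1/√(1 − 0.562²) = 1/√0.684156 = 1.209.
Momentum: p = γβ·mc = 1.209 × 0.562 × 0.511 MeV/c = 0.347 MeV/c.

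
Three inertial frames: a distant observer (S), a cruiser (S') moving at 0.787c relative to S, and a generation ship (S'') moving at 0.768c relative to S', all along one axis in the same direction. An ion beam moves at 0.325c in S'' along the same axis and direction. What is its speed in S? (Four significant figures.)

0.9842c

Compose velocities in two stages. Stage 1 (into S'): u₁ = (0.325+0.768)/(1+0.325×0.768) = 0.87468.
Stage 2 (into S): u = (0.87468+0.787)/(1+0.87468×0.787) = 0.98419, so the speed is 0.9842c.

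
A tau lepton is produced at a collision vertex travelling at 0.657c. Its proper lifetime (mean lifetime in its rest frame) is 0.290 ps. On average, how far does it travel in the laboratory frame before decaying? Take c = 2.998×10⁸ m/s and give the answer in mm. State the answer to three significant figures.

γ = 1/√(1 − β²) = 1/√(1 − 0.431649) = 1/√0.568351 = 1/0.753891 = 1.3265.
Lab-frame lifetime: Δt = γτ = 1.3265 × 0.290 ps = 0.38468 ps.
Distance: d = vΔt = 0.657 × 2.998×10⁸ m/s × 3.8468×10^-13 s = 7.58×10^-5 m = 0.0758 mm.

0.0758 mm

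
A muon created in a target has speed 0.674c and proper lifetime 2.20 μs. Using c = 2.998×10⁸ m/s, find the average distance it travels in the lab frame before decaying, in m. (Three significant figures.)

602 m

γ = 1/√(1 − β²) = 1/√(1 − 0.454276) = 1/√0.545724 = 1/0.738731 = 1.3537.
Lab-frame lifetime: Δt = γτ = 1.3537 × 2.20 μs = 2.9781 μs.
Distance: d = vΔt = 0.674 × 2.998×10⁸ m/s × 2.9781×10^-6 s = 602 m.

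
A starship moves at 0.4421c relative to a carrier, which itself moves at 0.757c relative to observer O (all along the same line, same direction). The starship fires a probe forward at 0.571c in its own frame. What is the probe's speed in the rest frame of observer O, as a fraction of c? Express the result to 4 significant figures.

First combine the probe and starship (S''→S'): u₁ = (0.571 + 0.4421)/(1 + 0.571×0.4421) = 1.0131/1.2524391 = 0.8089.
Then combine with the carrier (S'→S): u = (0.8089 + 0.757)/(1 + 0.8089×0.757) = 1.5659/1.6123373 = 0.9712.

0.9712c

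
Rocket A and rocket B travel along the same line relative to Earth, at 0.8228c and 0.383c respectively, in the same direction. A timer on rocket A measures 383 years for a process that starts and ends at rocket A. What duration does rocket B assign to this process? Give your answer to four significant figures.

Speed of rocket A in rocket B's frame: u = (v_A − v_B)/(1 − v_A v_B/c²) = (0.8228 − 0.383)/(1 − 0.8228×0.383) = 0.4398/0.6848676 = 0.64217; |u| = 0.64217c.
γ for this relative speed: γ = 1/√(1 − 0.412382) = 1.3045.
Rocket A's interval is proper; time dilation gives Δt_B = γΔτ = 1.3045 × 383 years = 499.6 years.

499.6 years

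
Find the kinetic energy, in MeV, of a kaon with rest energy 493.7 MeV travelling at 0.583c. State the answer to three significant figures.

114 MeV

Lorentz factor: γ = (1 − 0.339889)^(−1/2) = 1.23081.
Kinetic energy: K = (γ − 1)mc² = (1.23081 − 1) × 493.7 MeV = 0.23081 × 493.7 = 114 MeV.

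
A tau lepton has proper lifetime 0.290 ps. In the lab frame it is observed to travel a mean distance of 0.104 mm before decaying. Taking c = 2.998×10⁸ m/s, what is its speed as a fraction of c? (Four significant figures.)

Let x = d/(cτ) = 1.040×10^-4 m / (2.998×10⁸ m/s × 2.900×10^-13 s) = 1.1962. Since d = βγcτ, x = βγ = β/√(1−β²).
Solving: β² = x²/(1+x²) = 1.43089/2.43089 = 0.588628, so β = 0.7672.

0.7672c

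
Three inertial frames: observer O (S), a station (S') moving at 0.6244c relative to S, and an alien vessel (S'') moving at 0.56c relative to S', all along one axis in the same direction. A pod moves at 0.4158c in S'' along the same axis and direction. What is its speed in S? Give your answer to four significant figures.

0.9476c

First combine the pod and alien vessel (S''→S'): u₁ = (0.4158 + 0.56)/(1 + 0.4158×0.56) = 0.9758/1.232848 = 0.7915.
Then combine with the station (S'→S): u = (0.7915 + 0.6244)/(1 + 0.7915×0.6244) = 1.4159/1.4942126 = 0.94759.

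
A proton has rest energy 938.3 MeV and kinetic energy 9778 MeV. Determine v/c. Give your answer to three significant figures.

0.996

γ = 1 + K/(mc²) = 1 + 9778/938.3 = 11.421.
β = √(1 − 1/γ²) = √(1 − 0.0076664) = √0.9923336 = 0.996.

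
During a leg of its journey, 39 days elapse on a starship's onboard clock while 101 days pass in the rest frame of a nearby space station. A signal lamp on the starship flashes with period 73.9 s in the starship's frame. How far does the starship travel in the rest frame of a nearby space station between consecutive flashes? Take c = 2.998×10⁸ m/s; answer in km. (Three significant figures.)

5.29×10^7 km

The time-dilation ratio gives γ = 101/39 = 2.58974.
β = √(1 − 1/γ²) = 0.92244. Lab-frame period = γτ = 2.58974×73.9 s = 191.38 s. Distance = βc × γτ = 0.92244 × 2.998×10⁸ m/s × 191.38 s = 5.2926×10^10 m = 5.29×10^7 km.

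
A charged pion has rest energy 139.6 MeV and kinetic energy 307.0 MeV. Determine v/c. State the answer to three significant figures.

γ = 1 + K/(mc²) = 1 + 307.0/139.6 = 3.1991.
β = √(1 − 1/γ²) = √(1 − 0.0977112) = √0.9022888 = 0.950.

0.950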